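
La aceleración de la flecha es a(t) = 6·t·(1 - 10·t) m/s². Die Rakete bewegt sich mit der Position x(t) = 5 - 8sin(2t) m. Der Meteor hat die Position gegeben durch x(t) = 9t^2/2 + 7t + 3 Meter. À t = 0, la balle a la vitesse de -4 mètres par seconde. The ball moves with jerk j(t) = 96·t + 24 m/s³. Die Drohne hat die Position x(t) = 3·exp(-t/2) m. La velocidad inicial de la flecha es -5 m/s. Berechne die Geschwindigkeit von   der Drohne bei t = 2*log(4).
Ausgehend von der Position x(t) = 3·exp(-t/2), nehmen wir 1 Ableitung. Mit d/dt von x(t) finden wir v(t) = -3·exp(-t/2)/2. Aus der Gleichung für die Geschwindigkeit v(t) = -3·exp(-t/2)/2, setzen wir t = 2*log(4) ein und erhalten v = -3/8.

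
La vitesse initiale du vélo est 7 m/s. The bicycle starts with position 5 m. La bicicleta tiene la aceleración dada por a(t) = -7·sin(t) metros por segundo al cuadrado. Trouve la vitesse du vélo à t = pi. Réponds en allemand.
Wir müssen unsere Gleichung für die Beschleunigung a(t) = -7·sin(t) 1-mal integrieren. Durch Integration von der Beschleunigung und Verwendung der Anfangsbedingung v(0) = 7, erhalten wir v(t) = 7·cos(t). Aus der Gleichung für die Geschwindigkeit v(t) = 7·cos(t), setzen wir t = pi ein und erhalten v = -7.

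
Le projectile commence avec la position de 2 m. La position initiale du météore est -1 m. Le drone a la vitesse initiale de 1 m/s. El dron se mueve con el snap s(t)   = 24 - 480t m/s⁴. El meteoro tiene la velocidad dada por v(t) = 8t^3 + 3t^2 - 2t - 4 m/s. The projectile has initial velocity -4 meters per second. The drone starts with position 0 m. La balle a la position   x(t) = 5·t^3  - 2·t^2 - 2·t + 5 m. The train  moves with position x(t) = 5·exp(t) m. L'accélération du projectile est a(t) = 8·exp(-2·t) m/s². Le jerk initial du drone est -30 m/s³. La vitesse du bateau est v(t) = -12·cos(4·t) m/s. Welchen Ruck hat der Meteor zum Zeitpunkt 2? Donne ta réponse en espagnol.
Para resolver esto, necesitamos tomar 2 derivadas de nuestra ecuación de la velocidad v(t) = 8·t^3 + 3·t^2 - 2·t - 4. Derivando la velocidad, obtenemos la aceleración: a(t) = 24·t^2 + 6·t - 2. Derivando la aceleración, obtenemos la sacudida: j(t) = 48·t + 6. Tenemos la sacudida j(t) = 48·t + 6. Sustituyendo t = 2: j(2) = 102.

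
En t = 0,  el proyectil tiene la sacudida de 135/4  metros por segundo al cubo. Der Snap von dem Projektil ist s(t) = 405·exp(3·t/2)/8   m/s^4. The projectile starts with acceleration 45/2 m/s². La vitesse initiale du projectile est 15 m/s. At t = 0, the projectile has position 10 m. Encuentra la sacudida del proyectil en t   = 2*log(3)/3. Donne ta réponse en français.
En partant du snap s(t) = 405·exp(3·t/2)/8, nous prenons 1 primitive. En intégrant le snap et en utilisant la condition initiale j(0) = 135/4, nous obtenons j(t) = 135·exp(3·t/2)/4. De l'équation du jerk j(t) = 135·exp(3·t/2)/4, nous substituons t = 2*log(3)/3 pour obtenir j = 405/4.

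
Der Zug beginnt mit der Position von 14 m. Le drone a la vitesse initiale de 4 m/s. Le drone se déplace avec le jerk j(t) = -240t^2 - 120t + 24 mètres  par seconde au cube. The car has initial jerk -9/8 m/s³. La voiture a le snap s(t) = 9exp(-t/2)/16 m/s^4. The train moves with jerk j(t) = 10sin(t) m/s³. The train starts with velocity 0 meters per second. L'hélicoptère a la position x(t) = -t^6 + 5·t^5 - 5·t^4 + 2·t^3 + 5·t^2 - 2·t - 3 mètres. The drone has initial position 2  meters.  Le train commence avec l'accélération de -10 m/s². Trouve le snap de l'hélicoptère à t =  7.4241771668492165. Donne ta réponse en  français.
Pour résoudre ceci, nous devons prendre 4 dérivées de notre équation de la position x(t) = -t^6 + 5·t^5 - 5·t^4 + 2·t^3 + 5·t^2 - 2·t - 3. En prenant d/dt de x(t), nous trouvons v(t) = -6·t^5 + 25·t^4 - 20·t^3 + 6·t^2 + 10·t - 2. En dérivant la vitesse, nous obtenons l'accélération: a(t) = -30·t^4 + 100·t^3 - 60·t^2 + 12·t + 10. La dérivée de l'accélération donne le jerk: j(t) = -120·t^3 + 300·t^2 - 120·t + 12. En dérivant le jerk, nous obtenons le snap: s(t) = -360·t^2 + 600·t - 120. En utilisant s(t) = -360·t^2 + 600·t - 120 et en substituant t = 7.4241771668492165, nous trouvons s = -15508.1200776060.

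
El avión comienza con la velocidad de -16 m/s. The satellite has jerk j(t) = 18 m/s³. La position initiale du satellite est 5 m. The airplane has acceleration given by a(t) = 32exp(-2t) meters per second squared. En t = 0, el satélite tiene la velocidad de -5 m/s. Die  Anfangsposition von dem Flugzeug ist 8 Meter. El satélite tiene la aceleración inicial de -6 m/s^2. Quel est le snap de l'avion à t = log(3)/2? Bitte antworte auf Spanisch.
Para resolver esto, necesitamos tomar 2 derivadas de nuestra ecuación de la aceleración a(t) = 32·exp(-2·t). La derivada de la aceleración da la sacudida: j(t) = -64·exp(-2·t). Derivando la sacudida, obtenemos el snap: s(t) = 128·exp(-2·t). Usando s(t) = 128·exp(-2·t) y sustituyendo t = log(3)/2, encontramos s = 128/3.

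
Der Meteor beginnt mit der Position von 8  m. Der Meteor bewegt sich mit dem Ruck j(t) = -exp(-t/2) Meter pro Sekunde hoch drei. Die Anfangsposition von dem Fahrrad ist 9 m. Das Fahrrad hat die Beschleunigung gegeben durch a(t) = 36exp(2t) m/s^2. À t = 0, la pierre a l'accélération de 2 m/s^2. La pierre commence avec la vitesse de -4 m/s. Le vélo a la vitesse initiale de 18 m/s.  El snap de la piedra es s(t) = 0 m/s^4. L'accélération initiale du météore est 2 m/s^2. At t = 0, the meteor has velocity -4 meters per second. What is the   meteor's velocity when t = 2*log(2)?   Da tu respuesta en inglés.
We need to integrate our jerk equation j(t) = -exp(-t/2) 2 times. Integrating jerk and using the initial condition a(0) = 2, we get a(t) = 2·exp(-t/2). Finding the integral of a(t) and using v(0) = -4: v(t) = -4·exp(-t/2). Using v(t) = -4·exp(-t/2) and substituting t = 2*log(2), we find v = -2.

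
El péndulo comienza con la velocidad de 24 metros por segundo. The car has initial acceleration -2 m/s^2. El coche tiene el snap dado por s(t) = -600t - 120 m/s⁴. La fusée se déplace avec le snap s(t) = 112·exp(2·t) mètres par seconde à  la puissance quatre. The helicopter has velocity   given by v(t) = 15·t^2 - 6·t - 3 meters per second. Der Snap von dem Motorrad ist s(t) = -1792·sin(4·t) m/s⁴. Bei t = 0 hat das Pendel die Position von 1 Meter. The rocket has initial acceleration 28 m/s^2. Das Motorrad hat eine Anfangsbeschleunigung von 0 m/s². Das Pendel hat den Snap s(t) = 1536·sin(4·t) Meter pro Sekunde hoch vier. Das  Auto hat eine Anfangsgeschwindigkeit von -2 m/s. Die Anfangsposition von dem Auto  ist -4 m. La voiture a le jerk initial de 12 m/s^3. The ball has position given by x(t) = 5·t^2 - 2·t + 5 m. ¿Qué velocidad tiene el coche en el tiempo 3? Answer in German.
Ausgehend von dem Snap s(t) = -600·t - 120, nehmen wir 3 Integrale. Die Stammfunktion von dem Snap ist der Ruck. Mit j(0) = 12 erhalten wir j(t) = -300·t^2 - 120·t + 12. Das Integral von dem Ruck ist die Beschleunigung. Mit a(0) = -2 erhalten wir a(t) = -100·t^3 - 60·t^2 + 12·t - 2. Durch Integration von der Beschleunigung und Verwendung der Anfangsbedingung v(0) = -2, erhalten wir v(t) = -25·t^4 - 20·t^3 + 6·t^2 - 2·t - 2. Wir haben die Geschwindigkeit v(t) = -25·t^4 - 20·t^3 + 6·t^2 - 2·t - 2. Durch Einsetzen von t = 3: v(3) = -2519.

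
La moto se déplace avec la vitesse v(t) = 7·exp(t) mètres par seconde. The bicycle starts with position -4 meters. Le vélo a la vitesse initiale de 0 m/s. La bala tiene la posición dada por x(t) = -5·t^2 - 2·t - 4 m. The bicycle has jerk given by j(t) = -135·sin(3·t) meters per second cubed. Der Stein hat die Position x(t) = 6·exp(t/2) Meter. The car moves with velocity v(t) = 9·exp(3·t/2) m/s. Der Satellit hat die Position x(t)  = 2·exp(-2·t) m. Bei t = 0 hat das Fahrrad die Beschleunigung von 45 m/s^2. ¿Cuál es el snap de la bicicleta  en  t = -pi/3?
Para resolver esto, necesitamos tomar 1 derivada de nuestra ecuación de la sacudida j(t) = -135·sin(3·t). La derivada de la sacudida da el snap: s(t) = -405·cos(3·t). Usando s(t) = -405·cos(3·t) y sustituyendo t = -pi/3, encontramos s = 405.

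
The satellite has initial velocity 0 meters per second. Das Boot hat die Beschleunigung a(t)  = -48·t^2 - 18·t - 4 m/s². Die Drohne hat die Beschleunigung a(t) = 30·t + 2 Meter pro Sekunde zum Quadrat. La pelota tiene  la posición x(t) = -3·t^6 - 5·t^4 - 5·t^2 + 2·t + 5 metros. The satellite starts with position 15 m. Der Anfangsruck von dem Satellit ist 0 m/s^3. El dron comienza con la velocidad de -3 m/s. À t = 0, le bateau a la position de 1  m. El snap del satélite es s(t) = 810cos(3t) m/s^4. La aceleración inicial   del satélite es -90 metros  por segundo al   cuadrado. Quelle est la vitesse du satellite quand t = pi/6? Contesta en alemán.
Wir müssen unsere Gleichung für den Snap s(t) = 810·cos(3·t) 3-mal integrieren. Das Integral von dem Snap ist der Ruck. Mit j(0) = 0 erhalten wir j(t) = 270·sin(3·t). Die Stammfunktion von dem Ruck, mit a(0) = -90, ergibt die Beschleunigung: a(t) = -90·cos(3·t). Mit ∫a(t)dt und Anwendung von v(0) = 0, finden wir v(t) = -30·sin(3·t). Wir haben die Geschwindigkeit v(t) = -30·sin(3·t). Durch Einsetzen von t = pi/6: v(pi/6) = -30.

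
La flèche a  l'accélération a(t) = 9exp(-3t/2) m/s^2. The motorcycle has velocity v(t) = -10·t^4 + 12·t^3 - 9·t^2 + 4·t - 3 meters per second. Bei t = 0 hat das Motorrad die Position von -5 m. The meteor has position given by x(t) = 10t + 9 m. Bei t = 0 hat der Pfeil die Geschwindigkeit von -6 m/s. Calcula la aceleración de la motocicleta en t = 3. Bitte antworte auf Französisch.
Pour résoudre ceci, nous devons prendre 1 dérivée de notre équation de la vitesse v(t) = -10·t^4 + 12·t^3 - 9·t^2 + 4·t - 3. La dérivée de la vitesse donne l'accélération: a(t) = -40·t^3 + 36·t^2 - 18·t + 4. En utilisant a(t) = -40·t^3 + 36·t^2 - 18·t + 4 et en substituant t = 3, nous trouvons a = -806.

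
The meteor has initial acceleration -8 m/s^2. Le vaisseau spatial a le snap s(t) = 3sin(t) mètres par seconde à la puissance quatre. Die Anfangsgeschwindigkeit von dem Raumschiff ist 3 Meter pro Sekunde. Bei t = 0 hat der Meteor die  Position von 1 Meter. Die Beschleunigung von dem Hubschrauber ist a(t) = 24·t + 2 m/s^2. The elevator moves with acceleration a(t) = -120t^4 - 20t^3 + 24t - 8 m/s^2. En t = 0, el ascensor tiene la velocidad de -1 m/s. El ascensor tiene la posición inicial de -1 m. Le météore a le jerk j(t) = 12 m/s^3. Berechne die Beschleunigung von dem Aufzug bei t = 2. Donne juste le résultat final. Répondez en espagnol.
La respuesta es -2040.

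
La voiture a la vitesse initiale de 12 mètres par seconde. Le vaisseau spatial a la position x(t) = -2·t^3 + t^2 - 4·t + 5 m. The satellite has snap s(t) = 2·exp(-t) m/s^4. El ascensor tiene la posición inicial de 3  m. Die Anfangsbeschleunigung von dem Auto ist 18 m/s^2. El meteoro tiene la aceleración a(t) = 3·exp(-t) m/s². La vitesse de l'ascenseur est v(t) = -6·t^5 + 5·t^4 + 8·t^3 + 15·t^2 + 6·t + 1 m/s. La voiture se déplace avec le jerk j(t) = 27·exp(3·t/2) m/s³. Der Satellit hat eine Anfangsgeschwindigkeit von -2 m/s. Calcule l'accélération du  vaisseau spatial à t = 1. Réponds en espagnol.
Debemos derivar nuestra ecuación de la posición x(t) = -2·t^3 + t^2 - 4·t + 5 2 veces. Tomando d/dt de x(t), encontramos v(t) = -6·t^2 + 2·t - 4. Derivando la velocidad, obtenemos la aceleración: a(t) = 2 - 12·t. Tenemos la aceleración a(t) = 2 - 12·t. Sustituyendo t = 1: a(1) = -10.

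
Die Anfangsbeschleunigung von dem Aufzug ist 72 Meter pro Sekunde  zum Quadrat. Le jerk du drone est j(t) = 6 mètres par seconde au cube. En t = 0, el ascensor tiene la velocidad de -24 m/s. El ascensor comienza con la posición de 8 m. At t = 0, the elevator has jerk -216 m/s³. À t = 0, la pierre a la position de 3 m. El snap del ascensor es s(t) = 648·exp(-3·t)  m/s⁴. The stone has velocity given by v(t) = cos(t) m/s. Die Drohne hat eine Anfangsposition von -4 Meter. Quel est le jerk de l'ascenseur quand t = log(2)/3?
Pour résoudre ceci, nous devons prendre 1 primitive de notre équation du snap s(t) = 648·exp(-3·t). L'intégrale du snap, avec j(0) = -216, donne le jerk: j(t) = -216·exp(-3·t). Nous avons le jerk j(t) = -216·exp(-3·t). En substituant t = log(2)/3: j(log(2)/3) = -108.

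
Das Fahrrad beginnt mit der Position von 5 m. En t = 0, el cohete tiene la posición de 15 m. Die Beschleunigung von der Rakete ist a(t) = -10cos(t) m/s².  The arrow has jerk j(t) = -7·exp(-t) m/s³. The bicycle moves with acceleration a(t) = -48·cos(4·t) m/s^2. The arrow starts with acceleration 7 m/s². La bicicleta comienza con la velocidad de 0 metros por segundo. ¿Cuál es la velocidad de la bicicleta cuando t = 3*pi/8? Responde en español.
Necesitamos integrar nuestra ecuación de la aceleración a(t) = -48·cos(4·t) 1 vez. Integrando la aceleración y usando la condición inicial v(0) = 0, obtenemos v(t) = -12·sin(4·t). Usando v(t) = -12·sin(4·t) y sustituyendo t = 3*pi/8, encontramos v = 12.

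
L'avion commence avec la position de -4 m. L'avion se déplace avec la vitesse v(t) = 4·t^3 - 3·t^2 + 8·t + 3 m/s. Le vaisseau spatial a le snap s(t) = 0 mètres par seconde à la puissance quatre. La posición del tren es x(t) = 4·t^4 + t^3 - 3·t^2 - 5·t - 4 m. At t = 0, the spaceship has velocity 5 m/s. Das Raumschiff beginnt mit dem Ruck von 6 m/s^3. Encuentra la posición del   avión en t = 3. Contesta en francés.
En partant de la vitesse v(t) = 4·t^3 - 3·t^2 + 8·t + 3, nous prenons 1 intégrale. La primitive de la vitesse, avec x(0) = -4, donne la position: x(t) = t^4 - t^3 + 4·t^2 + 3·t - 4. De l'équation de la position x(t) = t^4 - t^3 + 4·t^2 + 3·t - 4, nous substituons t = 3 pour obtenir x = 95.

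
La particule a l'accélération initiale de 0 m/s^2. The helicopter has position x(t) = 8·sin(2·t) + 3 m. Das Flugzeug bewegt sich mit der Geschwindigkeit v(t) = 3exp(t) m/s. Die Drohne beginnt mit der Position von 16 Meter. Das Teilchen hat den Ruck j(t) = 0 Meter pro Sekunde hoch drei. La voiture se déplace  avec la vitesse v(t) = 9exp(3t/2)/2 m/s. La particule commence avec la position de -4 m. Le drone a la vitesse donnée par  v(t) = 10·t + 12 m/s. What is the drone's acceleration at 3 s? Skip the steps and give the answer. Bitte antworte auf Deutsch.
Die Beschleunigung bei t = 3 ist a = 10.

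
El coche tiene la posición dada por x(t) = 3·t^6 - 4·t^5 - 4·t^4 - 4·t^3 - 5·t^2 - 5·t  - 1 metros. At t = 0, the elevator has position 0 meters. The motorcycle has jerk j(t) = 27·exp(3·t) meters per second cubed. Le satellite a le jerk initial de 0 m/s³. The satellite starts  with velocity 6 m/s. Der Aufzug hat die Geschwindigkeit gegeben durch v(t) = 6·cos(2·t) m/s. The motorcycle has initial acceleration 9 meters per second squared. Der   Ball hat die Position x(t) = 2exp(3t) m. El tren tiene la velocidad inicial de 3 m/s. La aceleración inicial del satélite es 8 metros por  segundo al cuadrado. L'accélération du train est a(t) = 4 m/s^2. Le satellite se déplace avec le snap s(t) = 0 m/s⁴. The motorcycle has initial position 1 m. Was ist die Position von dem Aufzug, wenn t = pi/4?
Wir müssen die Stammfunktion unserer Gleichung für die Geschwindigkeit v(t) = 6·cos(2·t) 1-mal finden. Das Integral von der Geschwindigkeit, mit x(0) = 0, ergibt die Position: x(t) = 3·sin(2·t). Wir haben die Position x(t) = 3·sin(2·t). Durch Einsetzen von t = pi/4: x(pi/4) = 3.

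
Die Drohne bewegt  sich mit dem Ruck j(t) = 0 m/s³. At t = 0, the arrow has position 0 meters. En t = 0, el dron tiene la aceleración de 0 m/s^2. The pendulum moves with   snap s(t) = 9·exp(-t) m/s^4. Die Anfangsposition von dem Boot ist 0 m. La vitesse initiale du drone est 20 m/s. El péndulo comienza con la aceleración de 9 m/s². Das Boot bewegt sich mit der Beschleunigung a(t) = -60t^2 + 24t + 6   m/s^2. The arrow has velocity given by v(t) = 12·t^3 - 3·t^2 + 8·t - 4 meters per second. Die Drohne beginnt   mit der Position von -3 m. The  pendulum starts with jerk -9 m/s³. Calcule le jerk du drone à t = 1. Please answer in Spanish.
De la ecuación de la sacudida j(t) = 0, sustituimos t = 1 para obtener j = 0.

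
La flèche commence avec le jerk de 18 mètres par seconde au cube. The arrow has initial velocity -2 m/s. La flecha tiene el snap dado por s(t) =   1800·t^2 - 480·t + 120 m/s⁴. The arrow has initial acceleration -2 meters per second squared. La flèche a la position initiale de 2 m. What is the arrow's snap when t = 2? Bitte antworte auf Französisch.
De l'équation du snap s(t) = 1800·t^2 - 480·t + 120, nous substituons t = 2 pour obtenir s = 6360.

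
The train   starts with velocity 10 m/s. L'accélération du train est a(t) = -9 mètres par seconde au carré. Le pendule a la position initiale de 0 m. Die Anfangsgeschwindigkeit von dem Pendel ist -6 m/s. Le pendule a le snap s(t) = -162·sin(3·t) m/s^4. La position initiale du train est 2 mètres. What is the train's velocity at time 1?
We must find the antiderivative of our acceleration equation a(t) = -9 1 time. Integrating acceleration and using the initial condition v(0) = 10, we get v(t) = 10 - 9·t. We have velocity v(t) = 10 - 9·t. Substituting t = 1: v(1) = 1.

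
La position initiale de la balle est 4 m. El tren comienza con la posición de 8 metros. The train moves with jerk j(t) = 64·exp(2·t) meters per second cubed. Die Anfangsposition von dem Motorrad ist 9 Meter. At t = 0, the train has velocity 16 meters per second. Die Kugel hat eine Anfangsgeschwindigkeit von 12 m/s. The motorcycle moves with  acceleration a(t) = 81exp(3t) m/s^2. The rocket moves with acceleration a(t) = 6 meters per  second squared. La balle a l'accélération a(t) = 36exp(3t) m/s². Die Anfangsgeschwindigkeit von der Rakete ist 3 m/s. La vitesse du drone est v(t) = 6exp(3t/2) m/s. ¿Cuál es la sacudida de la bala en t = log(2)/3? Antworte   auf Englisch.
Starting from acceleration a(t) = 36·exp(3·t), we take 1 derivative. Taking d/dt of a(t), we find j(t) = 108·exp(3·t). Using j(t) = 108·exp(3·t) and substituting t = log(2)/3, we find j = 216.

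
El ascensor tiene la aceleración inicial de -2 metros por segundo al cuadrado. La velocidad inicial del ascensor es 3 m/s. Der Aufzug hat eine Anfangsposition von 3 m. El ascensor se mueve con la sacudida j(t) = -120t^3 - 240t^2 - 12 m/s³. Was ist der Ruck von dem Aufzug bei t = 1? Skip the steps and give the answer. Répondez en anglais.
At t = 1, j = -372.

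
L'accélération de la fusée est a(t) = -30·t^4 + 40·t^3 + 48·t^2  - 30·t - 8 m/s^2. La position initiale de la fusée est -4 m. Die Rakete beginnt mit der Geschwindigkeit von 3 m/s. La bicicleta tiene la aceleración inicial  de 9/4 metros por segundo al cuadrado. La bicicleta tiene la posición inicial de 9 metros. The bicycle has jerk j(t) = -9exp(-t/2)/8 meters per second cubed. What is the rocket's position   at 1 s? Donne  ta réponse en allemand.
Um dies zu lösen, müssen wir 2 Stammfunktionen unserer Gleichung für die Beschleunigung a(t) = -30·t^4 + 40·t^3 + 48·t^2 - 30·t - 8 finden. Das Integral von der Beschleunigung, mit v(0) = 3, ergibt die Geschwindigkeit: v(t) = -6·t^5 + 10·t^4 + 16·t^3 - 15·t^2 - 8·t + 3. Mit ∫v(t)dt und Anwendung von x(0) = -4, finden wir x(t) = -t^6 + 2·t^5 + 4·t^4 - 5·t^3 - 4·t^2 + 3·t - 4. Wir haben die Position x(t) = -t^6 + 2·t^5 + 4·t^4 - 5·t^3 - 4·t^2 + 3·t - 4. Durch Einsetzen von t = 1: x(1) = -5.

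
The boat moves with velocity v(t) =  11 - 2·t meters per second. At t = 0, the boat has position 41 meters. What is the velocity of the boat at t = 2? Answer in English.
From the given velocity equation v(t) = 11 - 2·t, we substitute t = 2 to get v = 7.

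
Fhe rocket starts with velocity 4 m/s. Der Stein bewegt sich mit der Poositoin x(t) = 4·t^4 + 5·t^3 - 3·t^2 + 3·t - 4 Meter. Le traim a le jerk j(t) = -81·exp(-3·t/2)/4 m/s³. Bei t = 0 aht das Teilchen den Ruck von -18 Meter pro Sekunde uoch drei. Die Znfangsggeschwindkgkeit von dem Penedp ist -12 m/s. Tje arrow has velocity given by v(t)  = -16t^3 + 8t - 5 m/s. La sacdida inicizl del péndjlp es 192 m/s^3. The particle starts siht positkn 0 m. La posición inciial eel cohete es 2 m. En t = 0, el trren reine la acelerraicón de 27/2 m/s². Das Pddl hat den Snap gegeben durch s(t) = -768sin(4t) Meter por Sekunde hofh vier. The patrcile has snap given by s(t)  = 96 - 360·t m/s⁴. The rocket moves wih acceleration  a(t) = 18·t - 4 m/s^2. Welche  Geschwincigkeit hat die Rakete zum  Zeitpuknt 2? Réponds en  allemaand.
Um dies zu lösen, müssen wir 1 Stammfunktion unserer Gleichung für die Beschleunigung a(t) = 18·t - 4 finden. Durch Integration von der Beschleunigung und Verwendung der Anfangsbedingung v(0) = 4, erhalten wir v(t) = 9·t^2 - 4·t + 4. Aus der Gleichung für die Geschwindigkeit v(t) = 9·t^2 - 4·t + 4, setzen wir t = 2 ein und erhalten v = 32.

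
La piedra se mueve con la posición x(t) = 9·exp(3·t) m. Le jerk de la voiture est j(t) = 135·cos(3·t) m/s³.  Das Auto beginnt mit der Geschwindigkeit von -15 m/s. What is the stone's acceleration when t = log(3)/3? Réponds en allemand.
Ausgehend von der Position x(t) = 9·exp(3·t), nehmen wir 2 Ableitungen. Durch Ableiten von der Position erhalten wir die Geschwindigkeit: v(t) = 27·exp(3·t). Mit d/dt von v(t) finden wir a(t) = 81·exp(3·t). Wir haben die Beschleunigung a(t) = 81·exp(3·t). Durch Einsetzen von t = log(3)/3: a(log(3)/3) = 243.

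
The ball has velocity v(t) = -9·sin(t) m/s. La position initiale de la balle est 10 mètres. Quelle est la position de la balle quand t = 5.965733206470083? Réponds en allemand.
Ausgehend von der Geschwindigkeit v(t) = -9·sin(t), nehmen wir 1 Integral. Das Integral von der Geschwindigkeit, mit x(0) = 10, ergibt die Position: x(t) = 9·cos(t) + 1. Aus der Gleichung für die Position x(t) = 9·cos(t) + 1, setzen wir t = 5.965733206470083 ein und erhalten x = 9.55030438013197.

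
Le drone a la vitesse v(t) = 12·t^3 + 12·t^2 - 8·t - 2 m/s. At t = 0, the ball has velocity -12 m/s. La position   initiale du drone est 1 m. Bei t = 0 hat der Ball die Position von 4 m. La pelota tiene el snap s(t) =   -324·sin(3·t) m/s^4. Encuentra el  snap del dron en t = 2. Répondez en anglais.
We must differentiate our velocity equation v(t) = 12·t^3 + 12·t^2 - 8·t - 2 3 times. Differentiating velocity, we get acceleration: a(t) = 36·t^2 + 24·t - 8. Differentiating acceleration, we get jerk: j(t) = 72·t + 24. Taking d/dt of j(t), we find s(t) = 72. We have snap s(t) = 72. Substituting t = 2: s(2) = 72.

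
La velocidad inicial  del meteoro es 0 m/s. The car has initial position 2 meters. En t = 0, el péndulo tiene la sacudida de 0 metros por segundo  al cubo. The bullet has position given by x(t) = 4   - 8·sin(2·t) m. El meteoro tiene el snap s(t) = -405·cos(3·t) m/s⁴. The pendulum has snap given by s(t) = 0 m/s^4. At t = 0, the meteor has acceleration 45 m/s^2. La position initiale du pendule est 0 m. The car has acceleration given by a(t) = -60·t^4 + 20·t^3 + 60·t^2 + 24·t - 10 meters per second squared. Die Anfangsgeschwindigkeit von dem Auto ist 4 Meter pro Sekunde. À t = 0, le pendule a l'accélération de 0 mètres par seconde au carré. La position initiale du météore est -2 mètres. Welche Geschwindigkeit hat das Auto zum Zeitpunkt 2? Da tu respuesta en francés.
Nous devons trouver la primitive de notre équation de l'accélération a(t) = -60·t^4 + 20·t^3 + 60·t^2 + 24·t - 10 1 fois. La primitive de l'accélération, avec v(0) = 4, donne la vitesse: v(t) = -12·t^5 + 5·t^4 + 20·t^3 + 12·t^2 - 10·t + 4. De l'équation de la vitesse v(t) = -12·t^5 + 5·t^4 + 20·t^3 + 12·t^2 - 10·t + 4, nous substituons t = 2 pour obtenir v = -112.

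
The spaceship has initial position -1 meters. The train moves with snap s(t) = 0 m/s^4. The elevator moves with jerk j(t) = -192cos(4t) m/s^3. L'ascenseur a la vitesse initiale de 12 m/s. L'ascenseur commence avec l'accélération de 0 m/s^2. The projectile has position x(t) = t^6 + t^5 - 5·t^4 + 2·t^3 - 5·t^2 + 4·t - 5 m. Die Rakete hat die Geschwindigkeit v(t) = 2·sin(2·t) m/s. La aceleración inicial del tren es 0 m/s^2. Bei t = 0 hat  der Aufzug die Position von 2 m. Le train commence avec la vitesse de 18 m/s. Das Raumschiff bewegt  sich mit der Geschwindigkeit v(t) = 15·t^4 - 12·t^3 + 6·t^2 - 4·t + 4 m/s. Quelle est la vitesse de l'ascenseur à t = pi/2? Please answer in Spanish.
Debemos encontrar la integral de nuestra ecuación de la sacudida j(t) = -192·cos(4·t) 2 veces. Tomando ∫j(t)dt y aplicando a(0) = 0, encontramos a(t) = -48·sin(4·t). La antiderivada de la aceleración es la velocidad. Usando v(0) = 12, obtenemos v(t) = 12·cos(4·t). Usando v(t) = 12·cos(4·t) y sustituyendo t = pi/2, encontramos v = 12.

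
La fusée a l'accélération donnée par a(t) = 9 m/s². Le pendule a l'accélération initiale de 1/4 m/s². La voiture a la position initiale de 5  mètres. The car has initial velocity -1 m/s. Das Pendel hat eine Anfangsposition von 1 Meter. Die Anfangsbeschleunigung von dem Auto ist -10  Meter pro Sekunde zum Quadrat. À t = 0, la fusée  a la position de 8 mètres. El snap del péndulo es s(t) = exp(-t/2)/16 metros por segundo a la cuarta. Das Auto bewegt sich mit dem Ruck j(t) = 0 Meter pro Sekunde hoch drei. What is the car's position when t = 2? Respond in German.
Ausgehend von dem Ruck j(t) = 0, nehmen wir 3 Stammfunktionen. Durch Integration von dem Ruck und Verwendung der Anfangsbedingung a(0) = -10, erhalten wir a(t) = -10. Das Integral von der Beschleunigung ist die Geschwindigkeit. Mit v(0) = -1 erhalten wir v(t) = -10·t - 1. Mit ∫v(t)dt und Anwendung von x(0) = 5, finden wir x(t) = -5·t^2 - t + 5. Aus der Gleichung für die Position x(t) = -5·t^2 - t + 5, setzen wir t = 2 ein und erhalten x = -17.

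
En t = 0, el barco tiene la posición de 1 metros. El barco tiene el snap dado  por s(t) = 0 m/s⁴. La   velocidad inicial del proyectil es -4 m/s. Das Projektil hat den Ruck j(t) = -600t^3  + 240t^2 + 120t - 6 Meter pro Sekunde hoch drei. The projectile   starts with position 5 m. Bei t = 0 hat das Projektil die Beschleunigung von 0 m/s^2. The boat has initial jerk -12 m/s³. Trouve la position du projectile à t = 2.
Nous devons intégrer notre équation du jerk j(t) = -600·t^3 + 240·t^2 + 120·t - 6 3 fois. La primitive du jerk, avec a(0) = 0, donne l'accélération: a(t) = 2·t·(-75·t^3 + 40·t^2 + 30·t - 3). En intégrant l'accélération et en utilisant la condition initiale v(0) = -4, nous obtenons v(t) = -30·t^5 + 20·t^4 + 20·t^3 - 3·t^2 - 4. L'intégrale de la vitesse, avec x(0) = 5, donne la position: x(t) = -5·t^6 + 4·t^5 + 5·t^4 - t^3 - 4·t + 5. En utilisant x(t) = -5·t^6 + 4·t^5 + 5·t^4 - t^3 - 4·t + 5 et en substituant t = 2, nous trouvons x = -123.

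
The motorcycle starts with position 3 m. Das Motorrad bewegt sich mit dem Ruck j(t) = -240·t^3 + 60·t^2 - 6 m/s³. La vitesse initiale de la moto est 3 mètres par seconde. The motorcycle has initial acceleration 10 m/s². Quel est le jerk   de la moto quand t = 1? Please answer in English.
From the given jerk equation j(t) = -240·t^3 + 60·t^2 - 6, we substitute t = 1 to get j = -186.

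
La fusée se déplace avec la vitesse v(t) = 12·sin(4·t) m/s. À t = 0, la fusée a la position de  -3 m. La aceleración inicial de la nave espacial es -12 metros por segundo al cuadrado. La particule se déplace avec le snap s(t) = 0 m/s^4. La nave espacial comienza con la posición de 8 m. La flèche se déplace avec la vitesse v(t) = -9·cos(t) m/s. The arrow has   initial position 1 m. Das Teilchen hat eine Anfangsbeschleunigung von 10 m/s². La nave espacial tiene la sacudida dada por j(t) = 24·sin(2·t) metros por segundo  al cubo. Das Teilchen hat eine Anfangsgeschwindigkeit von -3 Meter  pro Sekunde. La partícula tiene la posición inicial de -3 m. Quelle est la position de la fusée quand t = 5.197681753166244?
Pour résoudre ceci, nous devons prendre 1 intégrale de notre équation de la vitesse v(t) = 12·sin(4·t). En intégrant la vitesse et en utilisant la condition initiale x(0) = -3, nous obtenons x(t) = -3·cos(4·t). De l'équation de la position x(t) = -3·cos(4·t), nous substituons t = 5.197681753166244 pour obtenir x = 1.08589442879068.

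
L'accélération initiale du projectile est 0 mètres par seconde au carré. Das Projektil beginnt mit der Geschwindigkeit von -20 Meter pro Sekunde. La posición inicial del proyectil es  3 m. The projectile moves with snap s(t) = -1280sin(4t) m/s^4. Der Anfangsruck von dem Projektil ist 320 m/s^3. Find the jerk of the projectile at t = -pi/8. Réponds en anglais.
To solve this, we need to take 1 antiderivative of our snap equation s(t) = -1280·sin(4·t). The antiderivative of snap is jerk. Using j(0) = 320, we get j(t) = 320·cos(4·t). From the given jerk equation j(t) = 320·cos(4·t), we substitute t = -pi/8 to get j = 0.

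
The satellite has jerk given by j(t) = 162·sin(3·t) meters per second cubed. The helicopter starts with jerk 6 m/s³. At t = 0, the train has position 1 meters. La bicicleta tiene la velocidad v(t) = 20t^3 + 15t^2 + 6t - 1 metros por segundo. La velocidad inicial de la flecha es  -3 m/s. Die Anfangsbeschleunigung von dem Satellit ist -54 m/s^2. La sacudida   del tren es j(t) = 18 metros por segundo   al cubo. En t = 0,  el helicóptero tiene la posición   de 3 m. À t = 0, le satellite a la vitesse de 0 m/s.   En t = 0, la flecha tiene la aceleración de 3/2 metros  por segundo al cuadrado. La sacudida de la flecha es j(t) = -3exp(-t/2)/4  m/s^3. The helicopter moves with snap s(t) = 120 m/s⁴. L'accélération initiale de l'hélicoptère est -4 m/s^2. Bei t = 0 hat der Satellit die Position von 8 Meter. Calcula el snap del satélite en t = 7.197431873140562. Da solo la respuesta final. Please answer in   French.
La réponse est -447.852435080721.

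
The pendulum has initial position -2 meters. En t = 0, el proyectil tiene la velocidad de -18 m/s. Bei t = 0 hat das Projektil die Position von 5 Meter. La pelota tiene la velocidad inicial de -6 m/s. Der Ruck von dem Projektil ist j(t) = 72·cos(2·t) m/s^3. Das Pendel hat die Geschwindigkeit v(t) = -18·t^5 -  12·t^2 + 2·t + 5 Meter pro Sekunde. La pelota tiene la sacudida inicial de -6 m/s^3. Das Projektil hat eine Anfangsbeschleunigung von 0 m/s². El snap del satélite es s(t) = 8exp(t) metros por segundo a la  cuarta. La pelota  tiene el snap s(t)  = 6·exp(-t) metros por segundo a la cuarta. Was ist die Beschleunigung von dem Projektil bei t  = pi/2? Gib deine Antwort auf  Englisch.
To find the answer, we compute 1 antiderivative of j(t) = 72·cos(2·t). The integral of jerk is acceleration. Using a(0) = 0, we get a(t) = 36·sin(2·t). Using a(t) = 36·sin(2·t) and substituting t = pi/2, we find a = 0.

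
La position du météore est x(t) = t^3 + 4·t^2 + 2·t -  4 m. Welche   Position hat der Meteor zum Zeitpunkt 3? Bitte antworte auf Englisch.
Using x(t) = t^3 + 4·t^2 + 2·t - 4 and substituting t = 3, we find x = 65.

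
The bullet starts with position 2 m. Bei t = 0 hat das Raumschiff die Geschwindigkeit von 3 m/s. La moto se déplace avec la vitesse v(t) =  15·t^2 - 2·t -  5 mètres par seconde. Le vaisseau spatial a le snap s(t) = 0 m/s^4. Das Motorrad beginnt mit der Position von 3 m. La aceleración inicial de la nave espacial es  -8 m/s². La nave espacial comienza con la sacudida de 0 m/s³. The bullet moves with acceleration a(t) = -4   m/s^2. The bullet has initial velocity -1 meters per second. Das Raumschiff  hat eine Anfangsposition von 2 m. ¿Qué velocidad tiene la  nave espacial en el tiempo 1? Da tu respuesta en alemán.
Wir müssen unsere Gleichung für den Snap s(t) = 0 3-mal integrieren. Durch Integration von dem Snap und Verwendung der Anfangsbedingung j(0) = 0, erhalten wir j(t) = 0. Die Stammfunktion von dem Ruck, mit a(0) = -8, ergibt die Beschleunigung: a(t) = -8. Die Stammfunktion von der Beschleunigung ist die Geschwindigkeit. Mit v(0) = 3 erhalten wir v(t) = 3 - 8·t. Aus der Gleichung für die Geschwindigkeit v(t) = 3 - 8·t, setzen wir t = 1 ein und erhalten v = -5.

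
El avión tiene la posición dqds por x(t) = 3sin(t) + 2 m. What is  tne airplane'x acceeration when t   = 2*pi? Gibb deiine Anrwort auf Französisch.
En partant de la position x(t) = 3·sin(t) + 2, nous prenons 2 dérivées. En dérivant la position, nous obtenons la vitesse: v(t) = 3·cos(t). En dérivant la vitesse, nous obtenons l'accélération: a(t) = -3·sin(t). En utilisant a(t) = -3·sin(t) et en substituant t = 2*pi, nous trouvons a = 0.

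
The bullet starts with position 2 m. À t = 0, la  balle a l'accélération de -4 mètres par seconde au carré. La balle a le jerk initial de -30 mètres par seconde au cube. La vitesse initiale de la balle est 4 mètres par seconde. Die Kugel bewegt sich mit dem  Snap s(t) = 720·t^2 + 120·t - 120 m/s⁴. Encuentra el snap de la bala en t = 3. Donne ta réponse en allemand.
Aus der Gleichung für den Snap s(t) = 720·t^2 + 120·t - 120, setzen wir t = 3 ein und erhalten s = 6720.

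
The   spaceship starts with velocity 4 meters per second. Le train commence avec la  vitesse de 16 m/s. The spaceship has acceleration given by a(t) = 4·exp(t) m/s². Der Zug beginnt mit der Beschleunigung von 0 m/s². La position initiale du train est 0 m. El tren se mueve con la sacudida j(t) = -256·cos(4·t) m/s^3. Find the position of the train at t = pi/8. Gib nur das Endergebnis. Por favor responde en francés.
x(pi/8) = 4.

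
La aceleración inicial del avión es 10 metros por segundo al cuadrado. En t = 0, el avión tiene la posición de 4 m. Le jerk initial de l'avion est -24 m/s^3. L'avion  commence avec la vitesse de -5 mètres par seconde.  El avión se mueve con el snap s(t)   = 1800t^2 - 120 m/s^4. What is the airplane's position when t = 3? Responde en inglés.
To find the answer, we compute 4 integrals of s(t) = 1800·t^2 - 120. Finding the antiderivative of s(t) and using j(0) = -24: j(t) = 600·t^3 - 120·t - 24. Taking ∫j(t)dt and applying a(0) = 10, we find a(t) = 150·t^4 - 60·t^2 - 24·t + 10. Integrating acceleration and using the initial condition v(0) = -5, we get v(t) = 30·t^5 - 20·t^3 - 12·t^2 + 10·t - 5. Finding the integral of v(t) and using x(0) = 4: x(t) = 5·t^6 - 5·t^4 - 4·t^3 + 5·t^2 - 5·t + 4. We have position x(t) = 5·t^6 - 5·t^4 - 4·t^3 + 5·t^2 - 5·t + 4. Substituting t = 3: x(3) = 3166.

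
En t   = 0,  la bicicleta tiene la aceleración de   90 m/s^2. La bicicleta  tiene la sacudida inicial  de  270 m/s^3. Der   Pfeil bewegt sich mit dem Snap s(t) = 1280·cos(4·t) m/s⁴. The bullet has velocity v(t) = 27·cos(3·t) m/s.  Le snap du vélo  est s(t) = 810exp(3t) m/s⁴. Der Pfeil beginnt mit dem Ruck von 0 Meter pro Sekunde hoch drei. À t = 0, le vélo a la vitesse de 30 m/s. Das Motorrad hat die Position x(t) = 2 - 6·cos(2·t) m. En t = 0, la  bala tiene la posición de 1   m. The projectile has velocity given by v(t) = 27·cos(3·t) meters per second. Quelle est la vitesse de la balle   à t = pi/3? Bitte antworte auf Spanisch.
De la ecuación de la velocidad v(t) = 27·cos(3·t), sustituimos t = pi/3 para obtener v = -27.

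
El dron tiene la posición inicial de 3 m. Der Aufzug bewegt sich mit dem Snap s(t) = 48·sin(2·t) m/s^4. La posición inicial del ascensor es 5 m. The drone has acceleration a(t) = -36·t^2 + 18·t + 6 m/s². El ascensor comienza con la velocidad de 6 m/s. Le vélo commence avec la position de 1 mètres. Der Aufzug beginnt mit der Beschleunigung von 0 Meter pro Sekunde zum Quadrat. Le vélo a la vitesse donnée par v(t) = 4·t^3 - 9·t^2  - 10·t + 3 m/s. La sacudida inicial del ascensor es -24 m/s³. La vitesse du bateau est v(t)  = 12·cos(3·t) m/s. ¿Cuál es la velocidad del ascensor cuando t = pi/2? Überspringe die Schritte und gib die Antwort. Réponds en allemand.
Bei t = pi/2, v = -6.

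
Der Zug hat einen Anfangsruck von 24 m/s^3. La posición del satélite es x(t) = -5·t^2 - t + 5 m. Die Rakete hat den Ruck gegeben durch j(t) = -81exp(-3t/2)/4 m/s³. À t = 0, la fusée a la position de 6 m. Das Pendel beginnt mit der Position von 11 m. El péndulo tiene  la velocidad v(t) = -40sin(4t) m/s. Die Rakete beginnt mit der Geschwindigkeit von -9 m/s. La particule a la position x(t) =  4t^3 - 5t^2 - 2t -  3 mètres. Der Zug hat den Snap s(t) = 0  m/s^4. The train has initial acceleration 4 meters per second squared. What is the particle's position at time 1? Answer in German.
Mit x(t) = 4·t^3 - 5·t^2 - 2·t - 3 und Einsetzen von t = 1, finden wir x = -6.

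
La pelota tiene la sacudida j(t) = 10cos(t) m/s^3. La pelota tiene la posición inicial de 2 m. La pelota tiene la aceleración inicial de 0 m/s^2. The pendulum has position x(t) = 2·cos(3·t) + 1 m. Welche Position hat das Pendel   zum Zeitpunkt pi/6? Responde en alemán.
Aus der Gleichung für die Position x(t) = 2·cos(3·t) + 1, setzen wir t = pi/6 ein und erhalten x = 1.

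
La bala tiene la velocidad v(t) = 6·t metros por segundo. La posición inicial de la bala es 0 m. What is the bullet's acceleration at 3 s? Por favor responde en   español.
Partiendo de la velocidad v(t) = 6·t, tomamos 1 derivada. La derivada de la velocidad da la aceleración: a(t) = 6. Tenemos la aceleración a(t) = 6. Sustituyendo t = 3: a(3) = 6.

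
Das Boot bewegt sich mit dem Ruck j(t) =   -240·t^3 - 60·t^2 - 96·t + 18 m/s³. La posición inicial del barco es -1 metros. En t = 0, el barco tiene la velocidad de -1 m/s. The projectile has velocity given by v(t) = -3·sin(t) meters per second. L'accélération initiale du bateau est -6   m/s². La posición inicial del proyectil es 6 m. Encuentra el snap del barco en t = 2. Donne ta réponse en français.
Pour résoudre ceci, nous devons prendre 1 dérivée de notre équation du jerk j(t) = -240·t^3 - 60·t^2 - 96·t + 18. La dérivée du jerk donne le snap: s(t) = -720·t^2 - 120·t - 96. En utilisant s(t) = -720·t^2 - 120·t - 96 et en substituant t = 2, nous trouvons s = -3216.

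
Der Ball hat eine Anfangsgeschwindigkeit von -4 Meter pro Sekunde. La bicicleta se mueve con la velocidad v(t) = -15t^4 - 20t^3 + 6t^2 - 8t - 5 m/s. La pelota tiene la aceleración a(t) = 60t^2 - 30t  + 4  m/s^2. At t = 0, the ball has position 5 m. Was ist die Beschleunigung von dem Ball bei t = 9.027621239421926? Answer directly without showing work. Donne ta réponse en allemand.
Bei t = 9.027621239421926, a = 4623.04807736505.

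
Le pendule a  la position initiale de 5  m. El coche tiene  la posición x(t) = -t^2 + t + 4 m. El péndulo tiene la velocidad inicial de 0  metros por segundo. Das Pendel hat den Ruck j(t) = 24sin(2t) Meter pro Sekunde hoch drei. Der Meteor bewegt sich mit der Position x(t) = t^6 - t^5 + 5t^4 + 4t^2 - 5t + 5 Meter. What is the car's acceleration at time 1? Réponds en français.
En partant de la position x(t) = -t^2 + t + 4, nous prenons 2 dérivées. En prenant d/dt de x(t), nous trouvons v(t) = 1 - 2·t. La dérivée de la vitesse donne l'accélération: a(t) = -2. Nous avons l'accélération a(t) = -2. En substituant t = 1: a(1) = -2.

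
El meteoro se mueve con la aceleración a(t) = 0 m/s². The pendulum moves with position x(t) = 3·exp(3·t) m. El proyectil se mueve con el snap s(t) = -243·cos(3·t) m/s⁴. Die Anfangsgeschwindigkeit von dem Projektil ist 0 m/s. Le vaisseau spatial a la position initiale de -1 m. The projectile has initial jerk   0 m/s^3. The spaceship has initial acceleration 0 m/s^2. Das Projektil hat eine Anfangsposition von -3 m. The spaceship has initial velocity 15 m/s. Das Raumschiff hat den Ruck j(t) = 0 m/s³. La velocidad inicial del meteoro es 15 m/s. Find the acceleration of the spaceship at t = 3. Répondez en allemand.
Wir müssen das Integral unserer Gleichung für den Ruck j(t) = 0 1-mal finden. Mit ∫j(t)dt und Anwendung von a(0) = 0, finden wir a(t) = 0. Mit a(t) = 0 und Einsetzen von t = 3, finden wir a = 0.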